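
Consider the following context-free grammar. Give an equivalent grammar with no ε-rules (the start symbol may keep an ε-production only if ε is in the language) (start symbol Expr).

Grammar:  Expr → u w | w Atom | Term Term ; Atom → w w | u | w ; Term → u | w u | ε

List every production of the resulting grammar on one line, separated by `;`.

Expr → u w | w Atom | Term Term | Term | ε; Atom → w w | u | w; Term → u | w u

The nullable symbols are {Expr, Term}.
ε ∈ L(G) since Expr is nullable, so keep Expr → ε.
Expand every rule over subsets of its nullable positions: Expr → Term Term gives Term Term | Term.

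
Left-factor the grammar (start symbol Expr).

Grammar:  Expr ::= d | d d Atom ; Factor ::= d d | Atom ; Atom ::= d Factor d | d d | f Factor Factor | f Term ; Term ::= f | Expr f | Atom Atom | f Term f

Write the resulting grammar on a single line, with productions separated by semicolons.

Expr ::= d Expr1; Factor ::= d d | Atom; Atom ::= d Atom1 | f Atom2; Term ::= Expr f | Atom Atom | f Term1; Expr1 ::= epsilon | d Atom; Atom1 ::= Factor d | d; Atom2 ::= Factor Factor | Term; Term1 ::= epsilon | Term f

Expr has alternatives sharing prefix 'd': factor to Expr → d Expr1 with Expr1 → ε | d Atom.
Atom has alternatives sharing prefix 'd': factor to Atom → d Atom1 with Atom1 → Factor d | d.
Atom has alternatives sharing prefix 'f': factor to Atom → f Atom2 with Atom2 → Factor Factor | Term.
Term has alternatives sharing prefix 'f': factor to Term → f Term1 with Term1 → ε | Term f.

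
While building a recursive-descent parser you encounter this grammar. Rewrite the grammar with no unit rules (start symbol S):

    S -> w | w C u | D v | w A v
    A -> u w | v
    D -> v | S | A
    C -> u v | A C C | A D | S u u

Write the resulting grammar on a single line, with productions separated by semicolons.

Unit pairs: D ⇒* {A, S}.
Replace each nonterminal's rules with the union of the non-unit rules of every nonterminal it unit-derives.

S -> w | w C u | D v | w A v; A -> u w | v; D -> w | w C u | D v | w A v | v | u w; C -> u v | A C C | A D | S u u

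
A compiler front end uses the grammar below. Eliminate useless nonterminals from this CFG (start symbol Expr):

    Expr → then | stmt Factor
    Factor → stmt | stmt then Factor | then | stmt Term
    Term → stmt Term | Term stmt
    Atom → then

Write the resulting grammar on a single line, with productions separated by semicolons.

Expr → then | stmt Factor; Factor → stmt | stmt then Factor | then

Generating nonterminals: {Atom, Expr, Factor}.
Reachable from Expr after that: {Expr, Factor}.
Removed useless symbols: {Atom, Term} and every production mentioning them.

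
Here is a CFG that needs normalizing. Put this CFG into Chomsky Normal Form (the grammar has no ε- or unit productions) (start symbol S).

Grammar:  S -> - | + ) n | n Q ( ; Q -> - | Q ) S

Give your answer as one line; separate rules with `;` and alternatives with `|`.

S -> - | X1 Y1 | X3 Y2; Q -> - | Q Y3; X1 -> +; X2 -> ); X3 -> n; X4 -> (; Y1 -> X2 X3; Y2 -> Q X4; Y3 -> X2 S

Introduce a nonterminal for each terminal appearing in a rule of length ≥ 2: X1 → +, X2 → ), X3 → n, X4 → (.
Binarize each right-hand side of length ≥ 3 by chaining fresh nonterminals (Y1, Y2, …): affected rules were S → X1 X2 X3; S → X3 Q X4; Q → Q X2 S.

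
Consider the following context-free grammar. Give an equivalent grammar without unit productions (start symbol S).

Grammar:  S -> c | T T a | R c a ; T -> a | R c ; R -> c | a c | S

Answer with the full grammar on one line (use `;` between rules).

S -> c | T T a | R c a; T -> a | R c; R -> c | T T a | R c a | a c

Unit pairs: R ⇒* {S}.
Replace each nonterminal's rules with the union of the non-unit rules of every nonterminal it unit-derives.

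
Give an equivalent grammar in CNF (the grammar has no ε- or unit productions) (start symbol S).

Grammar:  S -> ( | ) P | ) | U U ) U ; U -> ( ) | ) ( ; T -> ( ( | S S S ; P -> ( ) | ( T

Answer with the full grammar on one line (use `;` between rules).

Introduce a nonterminal for each terminal appearing in a rule of length ≥ 2: X1 → ), X2 → (.
Binarize each right-hand side of length ≥ 3 by chaining fresh nonterminals (Y1, Y2, …): affected rules were S → U U X1 U; T → S S S.

S -> ( | X1 P | ) | U Y1; U -> X2 X1 | X1 X2; T -> X2 X2 | S Y3; P -> X2 X1 | X2 T; X1 -> ); X2 -> (; Y1 -> U Y2; Y2 -> X1 U; Y3 -> S S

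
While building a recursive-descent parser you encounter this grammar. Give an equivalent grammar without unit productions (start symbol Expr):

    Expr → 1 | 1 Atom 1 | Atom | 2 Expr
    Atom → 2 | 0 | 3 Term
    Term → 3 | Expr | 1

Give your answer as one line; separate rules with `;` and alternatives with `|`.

Unit pairs: Expr ⇒* {Atom}; Term ⇒* {Atom, Expr}.
For every A with A ⇒* B via unit rules, add B's non-unit alternatives to A; then delete every rule of the form X → Y.

Expr → 2 | 0 | 3 Term | 1 | 1 Atom 1 | 2 Expr; Atom → 2 | 0 | 3 Term; Term → 3 | 1 | 2 | 0 | 3 Term | 1 Atom 1 | 2 Expr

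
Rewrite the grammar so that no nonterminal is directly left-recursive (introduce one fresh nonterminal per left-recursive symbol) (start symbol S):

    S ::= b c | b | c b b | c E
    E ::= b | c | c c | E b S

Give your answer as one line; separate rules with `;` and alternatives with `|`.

Left recursion appears on E.
For E: α = {b S}, β = {b, c, c c}. Rewrite as E → β E' and E' → α E' | ε.

S ::= b c | b | c b b | c E; E ::= b E' | c E' | c c E'; E' ::= b S E' | ε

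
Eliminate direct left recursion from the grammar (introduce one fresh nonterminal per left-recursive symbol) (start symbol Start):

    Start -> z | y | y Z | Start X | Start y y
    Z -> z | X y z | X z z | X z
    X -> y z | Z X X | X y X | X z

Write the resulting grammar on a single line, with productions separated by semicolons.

Start -> z Start1 | y Start1 | y Z Start1; Z -> z | X y z | X z z | X z; X -> y z X1 | Z X X X1; Start1 -> X Start1 | y y Start1 | ε; X1 -> y X X1 | z X1 | ε

Left recursion appears on Start, X.
For Start: α = {X, y y}, β = {z, y, y Z}. Rewrite as Start → β Start1 and Start1 → α Start1 | ε.
For X: α = {y X, z}, β = {y z, Z X X}. Rewrite as X → β X1 and X1 → α X1 | ε.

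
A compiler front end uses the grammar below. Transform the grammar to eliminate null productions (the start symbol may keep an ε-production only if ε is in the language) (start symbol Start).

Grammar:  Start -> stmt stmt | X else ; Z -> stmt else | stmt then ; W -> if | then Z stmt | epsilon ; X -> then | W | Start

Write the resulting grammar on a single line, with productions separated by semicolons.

Nullable nonterminals: {W, X}.
ε ∉ L(G), so no ε-production is kept.
Expand every rule over subsets of its nullable positions: Start → X else gives X else | else.

Start -> stmt stmt | X else | else; Z -> stmt else | stmt then; W -> if | then Z stmt; X -> then | W | Start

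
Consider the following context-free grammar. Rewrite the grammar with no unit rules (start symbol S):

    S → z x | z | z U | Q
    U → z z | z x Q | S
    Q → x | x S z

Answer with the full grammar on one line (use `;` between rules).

Unit pairs: S ⇒* {Q}; U ⇒* {Q, S}.
Replace each nonterminal's rules with the union of the non-unit rules of every nonterminal it unit-derives.

S → z x | z | z U | x | x S z; U → z z | z x Q | z x | z | z U | x | x S z; Q → x | x S z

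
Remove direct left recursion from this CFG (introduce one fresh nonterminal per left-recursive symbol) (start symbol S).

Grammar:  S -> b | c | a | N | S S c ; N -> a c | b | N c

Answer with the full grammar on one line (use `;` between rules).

S -> b S' | c S' | a S' | N S'; N -> a c N' | b N'; S' -> S c S' | epsilon; N' -> c N' | epsilon

Directly left-recursive nonterminals: S, N.
For S: α = {S c}, β = {b, c, a, N}. Rewrite as S → β S' and S' → α S' | ε.
For N: α = {c}, β = {a c, b}. Rewrite as N → β N' and N' → α N' | ε.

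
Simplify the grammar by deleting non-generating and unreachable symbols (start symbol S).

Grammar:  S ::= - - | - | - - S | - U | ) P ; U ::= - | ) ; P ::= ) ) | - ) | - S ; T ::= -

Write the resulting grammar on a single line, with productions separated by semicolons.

Generating nonterminals: {P, S, T, U}.
Reachable from S after that: {P, S, U}.
Removed useless symbols: {T} and every production mentioning them.

S ::= - - | - | - - S | - U | ) P; U ::= - | ); P ::= ) ) | - ) | - S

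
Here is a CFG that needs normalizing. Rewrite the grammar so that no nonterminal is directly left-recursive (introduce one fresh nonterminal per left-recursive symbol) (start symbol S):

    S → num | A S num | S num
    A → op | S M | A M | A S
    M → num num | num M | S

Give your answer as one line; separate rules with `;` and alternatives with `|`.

S → num S' | A S num S'; A → op A' | S M A'; M → num num | num M | S; S' → num S' | ε; A' → M A' | S A' | ε

Left recursion appears on S, A.
For S: α = {num}, β = {num, A S num}. Rewrite as S → β S' and S' → α S' | ε.
For A: α = {M, S}, β = {op, S M}. Rewrite as A → β A' and A' → α A' | ε.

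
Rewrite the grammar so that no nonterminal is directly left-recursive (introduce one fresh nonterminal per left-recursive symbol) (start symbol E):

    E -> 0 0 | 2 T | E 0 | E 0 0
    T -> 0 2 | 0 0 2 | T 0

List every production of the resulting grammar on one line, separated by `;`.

Directly left-recursive nonterminals: E, T.
For E: α = {0, 0 0}, β = {0 0, 2 T}. Rewrite as E → β E' and E' → α E' | ε.
For T: α = {0}, β = {0 2, 0 0 2}. Rewrite as T → β T' and T' → α T' | ε.

E -> 0 0 E' | 2 T E'; T -> 0 2 T' | 0 0 2 T'; E' -> 0 E' | 0 0 E' | ε; T' -> 0 T' | ε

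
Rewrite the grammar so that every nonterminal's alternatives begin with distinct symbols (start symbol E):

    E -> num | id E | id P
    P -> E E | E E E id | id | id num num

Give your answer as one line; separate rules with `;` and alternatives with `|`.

E -> num | id E'; P -> E E P' | id P''; E' -> E | P; P' -> ε | E id; P'' -> ε | num num

E has alternatives sharing prefix 'id': factor to E → id E' with E' → E | P.
P has alternatives sharing prefix 'E E': factor to P → E E P' with P' → ε | E id.
P has alternatives sharing prefix 'id': factor to P → id P'' with P'' → ε | num num.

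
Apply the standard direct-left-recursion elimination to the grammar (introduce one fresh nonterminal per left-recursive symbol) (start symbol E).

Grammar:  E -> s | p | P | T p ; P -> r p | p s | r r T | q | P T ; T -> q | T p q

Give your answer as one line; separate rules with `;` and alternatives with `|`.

E -> s | p | P | T p; P -> r p P' | p s P' | r r T P' | q P'; T -> q T'; P' -> T P' | ε; T' -> p q T' | ε

Left recursion appears on P, T.
For P: α = {T}, β = {r p, p s, r r T, q}. Rewrite as P → β P' and P' → α P' | ε.
For T: α = {p q}, β = {q}. Rewrite as T → β T' and T' → α T' | ε.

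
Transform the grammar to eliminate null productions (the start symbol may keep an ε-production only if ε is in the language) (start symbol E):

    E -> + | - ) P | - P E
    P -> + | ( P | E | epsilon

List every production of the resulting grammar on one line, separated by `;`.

Nullable nonterminals: {P}.
ε ∉ L(G), so no ε-production is kept.
Expand every rule over subsets of its nullable positions: E → - ) P gives - ) P | - ). E → - P E gives - P E | - E. P → ( P gives ( P | (.

E -> + | - ) P | - ) | - P E | - E; P -> + | ( P | ( | E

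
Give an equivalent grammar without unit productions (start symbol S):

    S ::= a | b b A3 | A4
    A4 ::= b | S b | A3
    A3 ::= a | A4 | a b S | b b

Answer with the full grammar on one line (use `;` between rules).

Unit pairs: A3 ⇒* {A4}; A4 ⇒* {A3}; S ⇒* {A3, A4}.
For every A with A ⇒* B via unit rules, add B's non-unit alternatives to A; then delete every rule of the form X → Y.

S ::= b | S b | a | b b A3 | a b S | b b; A4 ::= b | S b | a | a b S | b b; A3 ::= b | S b | a | a b S | b b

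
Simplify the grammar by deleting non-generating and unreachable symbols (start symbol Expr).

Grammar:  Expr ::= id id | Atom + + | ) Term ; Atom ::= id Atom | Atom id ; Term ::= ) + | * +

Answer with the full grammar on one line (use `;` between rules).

Generating nonterminals: {Expr, Term}.
Reachable from Expr after that: {Expr, Term}.
Removed useless symbols: {Atom} and every production mentioning them.

Expr ::= id id | ) Term; Term ::= ) + | * +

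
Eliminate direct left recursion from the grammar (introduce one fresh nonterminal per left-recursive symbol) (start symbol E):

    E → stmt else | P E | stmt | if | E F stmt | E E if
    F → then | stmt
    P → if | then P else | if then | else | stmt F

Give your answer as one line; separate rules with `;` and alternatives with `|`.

E is directly left-recursive.
For E: α = {F stmt, E if}, β = {stmt else, P E, stmt, if}. Rewrite as E → β E' and E' → α E' | ε.

E → stmt else E' | P E E' | stmt E' | if E'; F → then | stmt; P → if | then P else | if then | else | stmt F; E' → F stmt E' | E if E' | ε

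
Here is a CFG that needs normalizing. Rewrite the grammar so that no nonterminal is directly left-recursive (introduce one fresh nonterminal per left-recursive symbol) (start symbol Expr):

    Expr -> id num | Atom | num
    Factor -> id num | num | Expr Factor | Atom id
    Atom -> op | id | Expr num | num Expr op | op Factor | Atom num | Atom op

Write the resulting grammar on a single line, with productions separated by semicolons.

Expr -> id num | Atom | num; Factor -> id num | num | Expr Factor | Atom id; Atom -> op Atom1 | id Atom1 | Expr num Atom1 | num Expr op Atom1 | op Factor Atom1; Atom1 -> num Atom1 | op Atom1 | ε

Directly left-recursive nonterminal: Atom.
For Atom: α = {num, op}, β = {op, id, Expr num, num Expr op, op Factor}. Rewrite as Atom → β Atom1 and Atom1 → α Atom1 | ε.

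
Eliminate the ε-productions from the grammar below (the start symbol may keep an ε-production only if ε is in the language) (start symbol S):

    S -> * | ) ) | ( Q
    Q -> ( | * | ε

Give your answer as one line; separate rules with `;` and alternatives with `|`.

Nullable nonterminals: {Q}.
ε ∉ L(G), so no ε-production is kept.
For each production, add variants omitting each subset of nullable occurrences: S → ( Q gives ( Q | (.

S -> * | ) ) | ( Q | (; Q -> ( | *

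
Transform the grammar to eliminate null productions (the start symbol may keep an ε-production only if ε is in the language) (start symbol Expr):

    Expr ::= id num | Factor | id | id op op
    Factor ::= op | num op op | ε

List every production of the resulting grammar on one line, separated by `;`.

The nullable symbols are {Expr, Factor}.
ε ∈ L(G) since Expr is nullable, so keep Expr → ε.

Expr ::= id num | Factor | id | id op op | ε; Factor ::= op | num op op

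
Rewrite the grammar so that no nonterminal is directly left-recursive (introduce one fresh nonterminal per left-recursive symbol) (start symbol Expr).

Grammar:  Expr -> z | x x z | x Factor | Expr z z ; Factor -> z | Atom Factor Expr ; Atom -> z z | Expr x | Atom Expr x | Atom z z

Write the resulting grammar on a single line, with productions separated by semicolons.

Expr, Atom are directly left-recursive.
For Expr: α = {z z}, β = {z, x x z, x Factor}. Rewrite as Expr → β Expr1 and Expr1 → α Expr1 | ε.
For Atom: α = {Expr x, z z}, β = {z z, Expr x}. Rewrite as Atom → β Atom1 and Atom1 → α Atom1 | ε.

Expr -> z Expr1 | x x z Expr1 | x Factor Expr1; Factor -> z | Atom Factor Expr; Atom -> z z Atom1 | Expr x Atom1; Expr1 -> z z Expr1 | ε; Atom1 -> Expr x Atom1 | z z Atom1 | ε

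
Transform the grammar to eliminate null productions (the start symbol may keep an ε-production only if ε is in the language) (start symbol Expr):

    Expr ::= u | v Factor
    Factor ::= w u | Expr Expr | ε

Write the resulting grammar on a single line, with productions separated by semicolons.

Expr ::= u | v Factor | v; Factor ::= w u | Expr Expr

Nullable nonterminals: {Factor}.
ε ∉ L(G), so no ε-production is kept.
Add the nullable-subset variants: Expr → v Factor gives v Factor | v.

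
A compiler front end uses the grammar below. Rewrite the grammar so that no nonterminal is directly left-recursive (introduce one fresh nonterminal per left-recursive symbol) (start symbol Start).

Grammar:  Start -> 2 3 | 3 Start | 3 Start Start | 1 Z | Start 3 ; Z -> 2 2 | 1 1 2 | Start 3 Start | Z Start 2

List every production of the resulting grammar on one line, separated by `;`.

Left recursion appears on Start, Z.
For Start: α = {3}, β = {2 3, 3 Start, 3 Start Start, 1 Z}. Rewrite as Start → β Start1 and Start1 → α Start1 | ε.
For Z: α = {Start 2}, β = {2 2, 1 1 2, Start 3 Start}. Rewrite as Z → β Z1 and Z1 → α Z1 | ε.

Start -> 2 3 Start1 | 3 Start Start1 | 3 Start Start Start1 | 1 Z Start1; Z -> 2 2 Z1 | 1 1 2 Z1 | Start 3 Start Z1; Start1 -> 3 Start1 | ε; Z1 -> Start 2 Z1 | ε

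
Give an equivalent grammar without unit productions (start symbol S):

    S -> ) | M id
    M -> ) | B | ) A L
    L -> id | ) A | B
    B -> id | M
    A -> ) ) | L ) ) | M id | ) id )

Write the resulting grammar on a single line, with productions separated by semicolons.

Unit pairs: B ⇒* {M}; L ⇒* {B, M}; M ⇒* {B}.
For each unit pair (A, B), copy every non-unit production of B to A, then drop all unit productions.

S -> ) | M id; M -> id | ) | ) A L; L -> id | ) A | ) | ) A L; B -> id | ) | ) A L; A -> ) ) | L ) ) | M id | ) id )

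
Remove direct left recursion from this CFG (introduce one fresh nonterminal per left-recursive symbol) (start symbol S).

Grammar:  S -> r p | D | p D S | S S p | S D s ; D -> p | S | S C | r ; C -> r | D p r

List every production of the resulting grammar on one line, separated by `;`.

S -> r p S' | D S' | p D S S'; D -> p | S | S C | r; C -> r | D p r; S' -> S p S' | D s S' | eps

S is directly left-recursive.
For S: α = {S p, D s}, β = {r p, D, p D S}. Rewrite as S → β S' and S' → α S' | ε.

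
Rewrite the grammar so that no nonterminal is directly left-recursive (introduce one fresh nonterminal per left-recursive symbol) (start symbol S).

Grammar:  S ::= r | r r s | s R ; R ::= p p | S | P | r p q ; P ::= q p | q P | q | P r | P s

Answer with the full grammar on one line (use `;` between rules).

P is directly left-recursive.
For P: α = {r, s}, β = {q p, q P, q}. Rewrite as P → β P' and P' → α P' | ε.

S ::= r | r r s | s R; R ::= p p | S | P | r p q; P ::= q p P' | q P P' | q P'; P' ::= r P' | s P' | ε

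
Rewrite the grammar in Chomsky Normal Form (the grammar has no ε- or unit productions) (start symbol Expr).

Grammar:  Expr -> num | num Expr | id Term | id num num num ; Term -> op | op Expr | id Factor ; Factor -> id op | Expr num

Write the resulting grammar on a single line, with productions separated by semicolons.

Expr -> num | X1 Expr | X2 Term | X2 Y1; Term -> op | X3 Expr | X2 Factor; Factor -> X2 X3 | Expr X1; X1 -> num; X2 -> id; X3 -> op; Y1 -> X1 Y2; Y2 -> X1 X1

Introduce a nonterminal for each terminal appearing in a rule of length ≥ 2: X1 → num, X2 → id, X3 → op.
Binarize each right-hand side of length ≥ 3 by chaining fresh nonterminals (Y1, Y2, …): affected rules were Expr → X2 X1 X1 X1.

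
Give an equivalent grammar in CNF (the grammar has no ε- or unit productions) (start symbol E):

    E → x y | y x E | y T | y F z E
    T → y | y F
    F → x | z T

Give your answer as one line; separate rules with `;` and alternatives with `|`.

Introduce a nonterminal for each terminal appearing in a rule of length ≥ 2: X1 → x, X2 → y, X3 → z.
Binarize each right-hand side of length ≥ 3 by chaining fresh nonterminals (Y1, Y2, …): affected rules were E → X2 X1 E; E → X2 F X3 E.

E → X1 X2 | X2 Y1 | X2 T | X2 Y2; T → y | X2 F; F → x | X3 T; X1 → x; X2 → y; X3 → z; Y1 → X1 E; Y2 → F Y3; Y3 → X3 E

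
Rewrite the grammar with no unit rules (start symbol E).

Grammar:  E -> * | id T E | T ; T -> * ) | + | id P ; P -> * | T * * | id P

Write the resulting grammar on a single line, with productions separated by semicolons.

E -> * | id T E | * ) | + | id P; T -> * ) | + | id P; P -> * | T * * | id P

Unit pairs: E ⇒* {T}.
For every A with A ⇒* B via unit rules, add B's non-unit alternatives to A; then delete every rule of the form X → Y.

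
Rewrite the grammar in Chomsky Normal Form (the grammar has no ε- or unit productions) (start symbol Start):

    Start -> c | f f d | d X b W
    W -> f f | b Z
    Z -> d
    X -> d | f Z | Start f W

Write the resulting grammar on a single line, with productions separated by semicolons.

Introduce a nonterminal for each terminal appearing in a rule of length ≥ 2: X1 → f, X2 → d, X3 → b.
Binarize each right-hand side of length ≥ 3 by chaining fresh nonterminals (Y1, Y2, …): affected rules were Start → X1 X1 X2; Start → X2 X X3 W; X → Start X1 W.

Start -> c | X1 Y1 | X2 Y2; W -> X1 X1 | X3 Z; Z -> d; X -> d | X1 Z | Start Y4; X1 -> f; X2 -> d; X3 -> b; Y1 -> X1 X2; Y2 -> X Y3; Y3 -> X3 W; Y4 -> X1 W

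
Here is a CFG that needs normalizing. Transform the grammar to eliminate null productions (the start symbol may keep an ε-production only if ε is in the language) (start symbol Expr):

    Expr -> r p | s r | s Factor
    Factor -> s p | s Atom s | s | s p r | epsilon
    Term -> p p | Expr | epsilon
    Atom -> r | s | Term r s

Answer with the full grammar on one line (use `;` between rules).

The nullable symbols are {Factor, Term}.
ε ∉ L(G), so no ε-production is kept.
For each production, add variants omitting each subset of nullable occurrences: Expr → s Factor gives s Factor | s. Atom → Term r s gives Term r s | r s.

Expr -> r p | s r | s Factor | s; Factor -> s p | s Atom s | s | s p r; Term -> p p | Expr; Atom -> r | s | Term r s | r s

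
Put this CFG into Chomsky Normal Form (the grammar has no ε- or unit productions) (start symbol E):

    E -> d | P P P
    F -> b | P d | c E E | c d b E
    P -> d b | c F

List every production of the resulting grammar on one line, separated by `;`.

E -> d | P Y1; F -> b | P X1 | X2 Y2 | X2 Y3; P -> X1 X3 | X2 F; X1 -> d; X2 -> c; X3 -> b; Y1 -> P P; Y2 -> E E; Y3 -> X1 Y4; Y4 -> X3 E

Introduce a nonterminal for each terminal appearing in a rule of length ≥ 2: X1 → d, X2 → c, X3 → b.
Binarize each right-hand side of length ≥ 3 by chaining fresh nonterminals (Y1, Y2, …): affected rules were E → P P P; F → X2 E E; F → X2 X1 X3 E.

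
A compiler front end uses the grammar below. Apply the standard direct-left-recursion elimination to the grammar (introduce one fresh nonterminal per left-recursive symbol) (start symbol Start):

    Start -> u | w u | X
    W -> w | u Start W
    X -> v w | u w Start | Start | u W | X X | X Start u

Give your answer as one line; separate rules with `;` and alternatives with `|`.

Start -> u | w u | X; W -> w | u Start W; X -> v w X1 | u w Start X1 | Start X1 | u W X1; X1 -> X X1 | Start u X1 | ε

Directly left-recursive nonterminal: X.
For X: α = {X, Start u}, β = {v w, u w Start, Start, u W}. Rewrite as X → β X1 and X1 → α X1 | ε.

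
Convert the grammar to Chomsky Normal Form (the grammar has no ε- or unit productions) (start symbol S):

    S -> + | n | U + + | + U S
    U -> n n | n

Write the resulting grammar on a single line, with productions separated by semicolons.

S -> + | n | U Y1 | X1 Y2; U -> X2 X2 | n; X1 -> +; X2 -> n; Y1 -> X1 X1; Y2 -> U S

Introduce a nonterminal for each terminal appearing in a rule of length ≥ 2: X1 → +, X2 → n.
Binarize each right-hand side of length ≥ 3 by chaining fresh nonterminals (Y1, Y2, …): affected rules were S → U X1 X1; S → X1 U S.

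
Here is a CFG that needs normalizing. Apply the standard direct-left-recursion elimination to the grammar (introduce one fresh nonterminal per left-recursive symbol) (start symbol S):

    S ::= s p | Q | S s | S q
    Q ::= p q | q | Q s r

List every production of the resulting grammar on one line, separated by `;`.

S ::= s p S' | Q S'; Q ::= p q Q' | q Q'; S' ::= s S' | q S' | eps; Q' ::= s r Q' | eps

Directly left-recursive nonterminals: S, Q.
For S: α = {s, q}, β = {s p, Q}. Rewrite as S → β S' and S' → α S' | ε.
For Q: α = {s r}, β = {p q, q}. Rewrite as Q → β Q' and Q' → α Q' | ε.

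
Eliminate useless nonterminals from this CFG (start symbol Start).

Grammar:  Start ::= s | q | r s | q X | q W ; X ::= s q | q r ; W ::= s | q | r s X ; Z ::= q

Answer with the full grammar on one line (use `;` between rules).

Generating nonterminals: {Start, W, X, Z}.
Reachable from Start after that: {Start, W, X}.
Removed useless symbols: {Z} and every production mentioning them.

Start ::= s | q | r s | q X | q W; X ::= s q | q r; W ::= s | q | r s X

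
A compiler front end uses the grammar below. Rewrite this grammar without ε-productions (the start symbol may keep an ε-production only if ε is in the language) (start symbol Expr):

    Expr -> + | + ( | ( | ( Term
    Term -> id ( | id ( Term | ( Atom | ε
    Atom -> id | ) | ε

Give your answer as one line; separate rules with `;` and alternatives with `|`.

Expr -> + | + ( | ( | ( Term; Term -> id ( | id ( Term | ( Atom | (; Atom -> id | )

Nullable set = {Atom, Term}.
ε ∉ L(G), so no ε-production is kept.
Add the nullable-subset variants: Term → ( Atom gives ( Atom | (.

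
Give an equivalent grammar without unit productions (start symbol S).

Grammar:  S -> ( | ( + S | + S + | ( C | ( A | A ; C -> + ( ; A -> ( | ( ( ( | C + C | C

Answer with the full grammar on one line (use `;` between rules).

S -> + ( | ( | ( + S | + S + | ( C | ( A | ( ( ( | C + C; C -> + (; A -> + ( | ( | ( ( ( | C + C

Unit pairs: A ⇒* {C}; S ⇒* {A, C}.
For every A with A ⇒* B via unit rules, add B's non-unit alternatives to A; then delete every rule of the form X → Y.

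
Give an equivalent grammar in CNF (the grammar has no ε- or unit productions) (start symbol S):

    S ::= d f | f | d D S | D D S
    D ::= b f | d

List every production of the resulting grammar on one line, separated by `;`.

S ::= X1 X2 | f | X1 Y1 | D Y2; D ::= X3 X2 | d; X1 ::= d; X2 ::= f; X3 ::= b; Y1 ::= D S; Y2 ::= D S

Introduce a nonterminal for each terminal appearing in a rule of length ≥ 2: X1 → d, X2 → f, X3 → b.
Binarize each right-hand side of length ≥ 3 by chaining fresh nonterminals (Y1, Y2, …): affected rules were S → X1 D S; S → D D S.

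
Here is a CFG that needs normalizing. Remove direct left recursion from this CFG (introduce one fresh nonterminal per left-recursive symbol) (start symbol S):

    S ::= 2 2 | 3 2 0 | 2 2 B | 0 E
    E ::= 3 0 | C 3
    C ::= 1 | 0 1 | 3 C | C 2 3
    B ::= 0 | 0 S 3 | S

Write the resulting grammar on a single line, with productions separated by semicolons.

S ::= 2 2 | 3 2 0 | 2 2 B | 0 E; E ::= 3 0 | C 3; C ::= 1 C' | 0 1 C' | 3 C C'; B ::= 0 | 0 S 3 | S; C' ::= 2 3 C' | ε

Directly left-recursive nonterminal: C.
For C: α = {2 3}, β = {1, 0 1, 3 C}. Rewrite as C → β C' and C' → α C' | ε.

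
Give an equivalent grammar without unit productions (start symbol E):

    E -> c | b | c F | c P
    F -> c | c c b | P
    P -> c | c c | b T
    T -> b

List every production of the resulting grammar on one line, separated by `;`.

E -> c | b | c F | c P; F -> c | c c b | c c | b T; P -> c | c c | b T; T -> b

Unit pairs: F ⇒* {P}.
For each unit pair (A, B), copy every non-unit production of B to A, then drop all unit productions.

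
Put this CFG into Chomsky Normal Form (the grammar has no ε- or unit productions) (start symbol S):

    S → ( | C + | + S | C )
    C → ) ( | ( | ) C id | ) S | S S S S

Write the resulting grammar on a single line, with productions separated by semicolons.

Introduce a nonterminal for each terminal appearing in a rule of length ≥ 2: X1 → +, X2 → ), X3 → (, X4 → id.
Binarize each right-hand side of length ≥ 3 by chaining fresh nonterminals (Y1, Y2, …): affected rules were C → X2 C X4; C → S S S S.

S → ( | C X1 | X1 S | C X2; C → X2 X3 | ( | X2 Y1 | X2 S | S Y2; X1 → +; X2 → ); X3 → (; X4 → id; Y1 → C X4; Y2 → S Y3; Y3 → S S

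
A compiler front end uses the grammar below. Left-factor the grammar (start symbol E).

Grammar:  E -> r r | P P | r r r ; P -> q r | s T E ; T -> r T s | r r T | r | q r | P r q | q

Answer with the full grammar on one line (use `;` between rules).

E -> P P | r r E'; P -> q r | s T E; T -> P r q | r T' | q T''; E' -> ε | r; T' -> T s | r T | ε; T'' -> r | ε

E has alternatives sharing prefix 'r r': factor to E → r r E' with E' → ε | r.
T has alternatives sharing prefix 'r': factor to T → r T' with T' → T s | r T | ε.
T has alternatives sharing prefix 'q': factor to T → q T'' with T'' → r | ε.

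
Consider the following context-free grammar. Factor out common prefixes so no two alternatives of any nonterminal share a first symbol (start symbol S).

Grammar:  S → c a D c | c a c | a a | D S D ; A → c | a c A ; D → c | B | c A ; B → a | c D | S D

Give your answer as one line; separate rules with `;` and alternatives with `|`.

S has alternatives sharing prefix 'c a': factor to S → c a S' with S' → D c | c.
D has alternatives sharing prefix 'c': factor to D → c D' with D' → ε | A.

S → a a | D S D | c a S'; A → c | a c A; D → B | c D'; B → a | c D | S D; S' → D c | c; D' → ε | A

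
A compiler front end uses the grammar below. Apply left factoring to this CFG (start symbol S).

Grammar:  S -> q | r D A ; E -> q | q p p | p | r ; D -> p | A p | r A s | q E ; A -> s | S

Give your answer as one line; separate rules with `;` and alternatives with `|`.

S -> q | r D A; E -> p | r | q E'; D -> p | A p | r A s | q E; A -> s | S; E' -> ε | p p

E has alternatives sharing prefix 'q': factor to E → q E' with E' → ε | p p.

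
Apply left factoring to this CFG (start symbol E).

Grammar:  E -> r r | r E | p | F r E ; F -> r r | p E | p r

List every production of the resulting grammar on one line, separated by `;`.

E has alternatives sharing prefix 'r': factor to E → r E' with E' → r | E.
F has alternatives sharing prefix 'p': factor to F → p F' with F' → E | r.

E -> p | F r E | r E'; F -> r r | p F'; E' -> r | E; F' -> E | r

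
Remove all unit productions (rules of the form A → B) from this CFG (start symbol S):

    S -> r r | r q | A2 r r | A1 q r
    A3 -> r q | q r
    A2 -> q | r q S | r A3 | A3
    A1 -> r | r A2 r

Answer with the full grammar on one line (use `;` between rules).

Unit pairs: A2 ⇒* {A3}.
Replace each nonterminal's rules with the union of the non-unit rules of every nonterminal it unit-derives.

S -> r r | r q | A2 r r | A1 q r; A3 -> r q | q r; A2 -> q | r q S | r A3 | r q | q r; A1 -> r | r A2 r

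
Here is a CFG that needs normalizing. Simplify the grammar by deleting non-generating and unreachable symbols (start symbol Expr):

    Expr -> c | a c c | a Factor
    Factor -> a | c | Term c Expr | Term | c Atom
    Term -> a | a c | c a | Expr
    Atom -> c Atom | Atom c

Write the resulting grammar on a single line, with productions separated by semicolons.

Expr -> c | a c c | a Factor; Factor -> a | c | Term c Expr | Term; Term -> a | a c | c a | Expr

Generating nonterminals: {Expr, Factor, Term}.
Reachable from Expr after that: {Expr, Factor, Term}.
Removed useless symbols: {Atom} and every production mentioning them.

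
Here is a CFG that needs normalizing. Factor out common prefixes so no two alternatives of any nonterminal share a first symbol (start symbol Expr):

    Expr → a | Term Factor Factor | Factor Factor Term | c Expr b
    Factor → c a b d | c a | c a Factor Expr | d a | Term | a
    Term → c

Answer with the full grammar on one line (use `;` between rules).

Factor has alternatives sharing prefix 'c a': factor to Factor → c a Factor1 with Factor1 → b d | ε | Factor Expr.

Expr → a | Term Factor Factor | Factor Factor Term | c Expr b; Factor → d a | Term | a | c a Factor1; Term → c; Factor1 → b d | eps | Factor Expr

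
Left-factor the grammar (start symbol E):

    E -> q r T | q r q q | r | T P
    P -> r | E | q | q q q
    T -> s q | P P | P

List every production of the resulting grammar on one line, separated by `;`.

E has alternatives sharing prefix 'q r': factor to E → q r E' with E' → T | q q.
P has alternatives sharing prefix 'q': factor to P → q P' with P' → ε | q q.
T has alternatives sharing prefix 'P': factor to T → P T' with T' → P | ε.

E -> r | T P | q r E'; P -> r | E | q P'; T -> s q | P T'; E' -> T | q q; P' -> ε | q q; T' -> P | ε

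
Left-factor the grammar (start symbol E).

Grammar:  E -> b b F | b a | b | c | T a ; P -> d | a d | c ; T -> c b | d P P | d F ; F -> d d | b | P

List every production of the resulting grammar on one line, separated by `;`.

E -> c | T a | b E'; P -> d | a d | c; T -> c b | d T'; F -> d d | b | P; E' -> b F | a | ε; T' -> P P | F

E has alternatives sharing prefix 'b': factor to E → b E' with E' → b F | a | ε.
T has alternatives sharing prefix 'd': factor to T → d T' with T' → P P | F.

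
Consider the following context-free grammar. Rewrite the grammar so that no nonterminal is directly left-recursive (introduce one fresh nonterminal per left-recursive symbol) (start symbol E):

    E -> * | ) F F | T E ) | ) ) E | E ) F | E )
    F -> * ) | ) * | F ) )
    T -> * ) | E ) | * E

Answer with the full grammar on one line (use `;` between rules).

E -> * E' | ) F F E' | T E ) E' | ) ) E E'; F -> * ) F' | ) * F'; T -> * ) | E ) | * E; E' -> ) F E' | ) E' | eps; F' -> ) ) F' | eps

Left recursion appears on E, F.
For E: α = {) F, )}, β = {*, ) F F, T E ), ) ) E}. Rewrite as E → β E' and E' → α E' | ε.
For F: α = {) )}, β = {* ), ) *}. Rewrite as F → β F' and F' → α F' | ε.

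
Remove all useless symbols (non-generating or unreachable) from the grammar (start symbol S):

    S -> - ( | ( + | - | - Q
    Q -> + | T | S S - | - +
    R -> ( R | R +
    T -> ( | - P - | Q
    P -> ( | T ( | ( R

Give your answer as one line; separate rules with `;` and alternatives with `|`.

Generating nonterminals: {P, Q, S, T}.
Reachable from S after that: {P, Q, S, T}.
Removed useless symbols: {R} and every production mentioning them.

S -> - ( | ( + | - | - Q; Q -> + | T | S S - | - +; T -> ( | - P - | Q; P -> ( | T (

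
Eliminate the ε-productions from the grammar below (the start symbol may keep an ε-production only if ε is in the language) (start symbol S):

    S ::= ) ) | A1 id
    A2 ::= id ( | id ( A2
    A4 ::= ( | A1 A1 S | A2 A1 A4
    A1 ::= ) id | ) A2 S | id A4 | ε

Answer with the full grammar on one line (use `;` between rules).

S ::= ) ) | A1 id | id; A2 ::= id ( | id ( A2; A4 ::= ( | A1 A1 S | A1 S | S | A2 A1 A4 | A2 A4; A1 ::= ) id | ) A2 S | id A4

Nullable nonterminals: {A1}.
ε ∉ L(G), so no ε-production is kept.
For each production, add variants omitting each subset of nullable occurrences: S → A1 id gives A1 id | id. A4 → A1 A1 S gives A1 A1 S | A1 S | S. A4 → A2 A1 A4 gives A2 A1 A4 | A2 A4.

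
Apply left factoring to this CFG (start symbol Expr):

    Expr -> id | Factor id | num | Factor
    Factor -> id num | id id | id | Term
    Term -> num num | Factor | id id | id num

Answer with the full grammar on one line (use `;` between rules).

Expr -> id | num | Factor Expr1; Factor -> Term | id Factor1; Term -> num num | Factor | id Term1; Expr1 -> id | ε; Factor1 -> num | id | ε; Term1 -> id | num

Expr has alternatives sharing prefix 'Factor': factor to Expr → Factor Expr1 with Expr1 → id | ε.
Factor has alternatives sharing prefix 'id': factor to Factor → id Factor1 with Factor1 → num | id | ε.
Term has alternatives sharing prefix 'id': factor to Term → id Term1 with Term1 → id | num.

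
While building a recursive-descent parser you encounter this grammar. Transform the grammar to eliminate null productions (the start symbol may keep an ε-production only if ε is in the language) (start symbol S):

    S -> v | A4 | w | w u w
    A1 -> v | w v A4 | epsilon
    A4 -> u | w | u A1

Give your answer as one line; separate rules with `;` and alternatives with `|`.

Nullable set = {A1}.
ε ∉ L(G), so no ε-production is kept.

S -> v | A4 | w | w u w; A1 -> v | w v A4; A4 -> u | w | u A1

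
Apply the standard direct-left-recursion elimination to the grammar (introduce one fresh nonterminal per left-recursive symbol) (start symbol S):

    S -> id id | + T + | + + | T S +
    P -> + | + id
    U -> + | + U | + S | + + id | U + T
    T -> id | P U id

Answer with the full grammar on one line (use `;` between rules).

S -> id id | + T + | + + | T S +; P -> + | + id; U -> + U' | + U U' | + S U' | + + id U'; T -> id | P U id; U' -> + T U' | ε

Left recursion appears on U.
For U: α = {+ T}, β = {+, + U, + S, + + id}. Rewrite as U → β U' and U' → α U' | ε.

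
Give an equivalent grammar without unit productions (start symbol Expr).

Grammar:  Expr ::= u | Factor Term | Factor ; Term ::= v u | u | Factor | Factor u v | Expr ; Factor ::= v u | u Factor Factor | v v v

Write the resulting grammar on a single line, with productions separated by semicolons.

Unit pairs: Expr ⇒* {Factor}; Term ⇒* {Expr, Factor}.
For each unit pair (A, B), copy every non-unit production of B to A, then drop all unit productions.

Expr ::= v u | u Factor Factor | v v v | u | Factor Term; Term ::= v u | u | Factor u v | u Factor Factor | v v v | Factor Term; Factor ::= v u | u Factor Factor | v v v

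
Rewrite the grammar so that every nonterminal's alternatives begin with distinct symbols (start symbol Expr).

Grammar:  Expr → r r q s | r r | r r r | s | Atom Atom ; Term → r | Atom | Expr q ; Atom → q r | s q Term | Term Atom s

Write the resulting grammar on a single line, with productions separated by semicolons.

Expr → s | Atom Atom | r r Expr1; Term → r | Atom | Expr q; Atom → q r | s q Term | Term Atom s; Expr1 → q s | ε | r

Expr has alternatives sharing prefix 'r r': factor to Expr → r r Expr1 with Expr1 → q s | ε | r.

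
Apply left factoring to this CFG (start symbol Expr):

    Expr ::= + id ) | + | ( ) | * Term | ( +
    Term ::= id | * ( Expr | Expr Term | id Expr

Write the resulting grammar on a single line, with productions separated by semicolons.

Expr has alternatives sharing prefix '+': factor to Expr → + Expr1 with Expr1 → id ) | ε.
Expr has alternatives sharing prefix '(': factor to Expr → ( Expr2 with Expr2 → ) | +.
Term has alternatives sharing prefix 'id': factor to Term → id Term1 with Term1 → ε | Expr.

Expr ::= * Term | + Expr1 | ( Expr2; Term ::= * ( Expr | Expr Term | id Term1; Expr1 ::= id ) | ε; Expr2 ::= ) | +; Term1 ::= ε | Expr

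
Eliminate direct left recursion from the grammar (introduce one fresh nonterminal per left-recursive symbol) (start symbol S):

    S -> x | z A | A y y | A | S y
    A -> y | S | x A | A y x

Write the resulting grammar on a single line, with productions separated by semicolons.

S, A are directly left-recursive.
For S: α = {y}, β = {x, z A, A y y, A}. Rewrite as S → β S' and S' → α S' | ε.
For A: α = {y x}, β = {y, S, x A}. Rewrite as A → β A' and A' → α A' | ε.

S -> x S' | z A S' | A y y S' | A S'; A -> y A' | S A' | x A A'; S' -> y S' | ε; A' -> y x A' | ε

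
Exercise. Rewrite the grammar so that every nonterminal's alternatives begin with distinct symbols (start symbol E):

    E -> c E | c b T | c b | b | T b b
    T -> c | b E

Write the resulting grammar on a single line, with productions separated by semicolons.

E has alternatives sharing prefix 'c': factor to E → c E' with E' → E | b T | b.
E' has alternatives sharing prefix 'b': factor to E' → b E'' with E'' → T | ε.

E -> b | T b b | c E'; T -> c | b E; E' -> E | b E''; E'' -> T | ε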